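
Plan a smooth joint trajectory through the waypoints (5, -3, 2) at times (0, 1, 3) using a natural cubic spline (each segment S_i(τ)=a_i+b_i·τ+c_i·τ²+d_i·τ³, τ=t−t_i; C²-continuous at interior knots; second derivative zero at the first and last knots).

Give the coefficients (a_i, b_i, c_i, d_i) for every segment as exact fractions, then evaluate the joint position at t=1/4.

Δ: Δ0=-8, Δ1=5/2
row 1: diag=6, rhs=63; c'=1/3, d'=21/2
back: M1=21/2
M: M0=0, M1=21/2, M2=0
seg 0: a=5, c=M0/2=0, d=(M1−M0)/(6·1)=7/4, b=Δ0−h0·(2M0+M1)/6=-39/4
seg 1: a=-3, c=M1/2=21/4, d=(M2−M1)/(6·2)=-7/8, b=Δ1−h1·(2M1+M2)/6=-9/2
t_q=1/4 → seg 0, τ=1/4; S=5+-39/4·τ+0·τ²+7/4·τ³=663/256

  seg 0: a=5 b=-39/4 c=0 d=7/4
  seg 1: a=-3 b=-9/2 c=21/4 d=-7/8
S(1/4) = 663/256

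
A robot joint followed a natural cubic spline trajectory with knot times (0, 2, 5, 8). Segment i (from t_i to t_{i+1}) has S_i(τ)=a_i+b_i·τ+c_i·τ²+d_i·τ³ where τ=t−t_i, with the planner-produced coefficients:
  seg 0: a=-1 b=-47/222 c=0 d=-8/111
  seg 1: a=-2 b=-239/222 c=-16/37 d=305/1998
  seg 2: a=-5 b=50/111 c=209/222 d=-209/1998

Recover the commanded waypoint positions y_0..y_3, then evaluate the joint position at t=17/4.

y_0 = S_0(0) = a_0 = -1
y_1 = S_1(0) = a_1 = -2
y_2 = S_2(0) = a_2 = -5
y_3 = S_2(3) = 2
t_q=17/4 is in segment 1 (τ=9/4); S_1(τ)=-23077/4736

y_0=-1 y_1=-2 y_2=-5 y_3=2
S(17/4) = -23077/4736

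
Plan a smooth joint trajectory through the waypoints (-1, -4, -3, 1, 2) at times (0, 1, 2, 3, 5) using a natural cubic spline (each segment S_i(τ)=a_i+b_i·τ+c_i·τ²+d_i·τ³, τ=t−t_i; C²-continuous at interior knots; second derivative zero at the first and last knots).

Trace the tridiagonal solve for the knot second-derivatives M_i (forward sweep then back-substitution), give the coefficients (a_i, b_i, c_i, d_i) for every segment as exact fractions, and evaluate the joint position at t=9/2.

  seg 0: a=-1 b=-657/172 c=0 d=141/172
  seg 1: a=-4 b=-117/86 c=423/172 d=-17/172
  seg 2: a=-3 b=561/172 c=93/43 d=-245/172
  seg 3: a=1 b=285/86 c=-363/172 d=121/344
S(9/2) = 6631/2752

Δ: Δ0=-3, Δ1=1, Δ2=4, Δ3=1/2
row 1: diag=4, rhs=24; c'=1/4, d'=6
row 2: denom=4−1·1/4=15/4; d'=(18−1·6)/(15/4)=16/5
row 3: denom=6−1·4/15=86/15; d'=(-21−1·16/5)/(86/15)=-363/86
back: M3=-363/86
back: M2=16/5−4/15·-363/86=186/43
back: M1=6−1/4·186/43=423/86
M: M0=0, M1=423/86, M2=186/43, M3=-363/86, M4=0
seg 0: a=-1, c=M0/2=0, d=(M1−M0)/(6·1)=141/172, b=Δ0−h0·(2M0+M1)/6=-657/172
seg 1: a=-4, c=M1/2=423/172, d=(M2−M1)/(6·1)=-17/172, b=Δ1−h1·(2M1+M2)/6=-117/86
seg 2: a=-3, c=M2/2=93/43, d=(M3−M2)/(6·1)=-245/172, b=Δ2−h2·(2M2+M3)/6=561/172
seg 3: a=1, c=M3/2=-363/172, d=(M4−M3)/(6·2)=121/344, b=Δ3−h3·(2M3+M4)/6=285/86
t_q=9/2 → seg 3, τ=3/2; S=1+285/86·τ+-363/172·τ²+121/344·τ³=6631/2752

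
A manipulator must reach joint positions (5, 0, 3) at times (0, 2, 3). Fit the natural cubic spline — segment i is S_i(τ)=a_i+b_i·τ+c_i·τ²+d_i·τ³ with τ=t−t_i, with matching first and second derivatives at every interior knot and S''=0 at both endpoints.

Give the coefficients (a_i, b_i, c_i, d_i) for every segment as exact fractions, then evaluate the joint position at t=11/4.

  seg 0: a=5 b=-13/3 c=0 d=11/24
  seg 1: a=0 b=7/6 c=11/4 d=-11/12
S(11/4) = 521/256

Δ: Δ0=-5/2, Δ1=3
row 1: diag=6, rhs=33; c'=1/6, d'=11/2
back: M1=11/2
M: M0=0, M1=11/2, M2=0
seg 0: a=5, c=M0/2=0, d=(M1−M0)/(6·2)=11/24, b=Δ0−h0·(2M0+M1)/6=-13/3
seg 1: a=0, c=M1/2=11/4, d=(M2−M1)/(6·1)=-11/12, b=Δ1−h1·(2M1+M2)/6=7/6
t_q=11/4 → seg 1, τ=3/4; S=0+7/6·τ+11/4·τ²+-11/12·τ³=521/256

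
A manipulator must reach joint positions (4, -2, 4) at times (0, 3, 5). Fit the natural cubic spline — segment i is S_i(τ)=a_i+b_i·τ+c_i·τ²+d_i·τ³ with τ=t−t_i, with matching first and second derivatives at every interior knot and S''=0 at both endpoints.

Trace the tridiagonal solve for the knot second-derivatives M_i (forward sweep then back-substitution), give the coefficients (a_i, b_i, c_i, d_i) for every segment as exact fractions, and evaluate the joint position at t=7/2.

  seg 0: a=4 b=-7/2 c=0 d=1/6
  seg 1: a=-2 b=1 c=3/2 d=-1/4
S(7/2) = -37/32

Δ: Δ0=-2, Δ1=3
row 1: diag=10, rhs=30; c'=1/5, d'=3
back: M1=3
M: M0=0, M1=3, M2=0
seg 0: a=4, c=M0/2=0, d=(M1−M0)/(6·3)=1/6, b=Δ0−h0·(2M0+M1)/6=-7/2
seg 1: a=-2, c=M1/2=3/2, d=(M2−M1)/(6·2)=-1/4, b=Δ1−h1·(2M1+M2)/6=1
t_q=7/2 → seg 1, τ=1/2; S=-2+1·τ+3/2·τ²+-1/4·τ³=-37/32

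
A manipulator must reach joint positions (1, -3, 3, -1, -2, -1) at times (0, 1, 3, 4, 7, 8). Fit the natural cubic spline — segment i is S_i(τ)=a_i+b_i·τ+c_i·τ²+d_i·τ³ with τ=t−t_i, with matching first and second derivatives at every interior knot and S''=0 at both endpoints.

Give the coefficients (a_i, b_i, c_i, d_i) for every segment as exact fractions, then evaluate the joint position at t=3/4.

Δ: Δ0=-4, Δ1=3, Δ2=-4, Δ3=-1/3, Δ4=1
row 1: diag=6, rhs=42; c'=1/3, d'=7
row 2: denom=6−2·1/3=16/3; d'=(-42−2·7)/(16/3)=-21/2
row 3: denom=8−1·3/16=125/16; d'=(22−1·-21/2)/(125/16)=104/25
row 4: denom=8−3·48/125=856/125; d'=(8−3·104/25)/(856/125)=-70/107
back: M4=-70/107
back: M3=104/25−48/125·-70/107=472/107
back: M2=-21/2−3/16·472/107=-1212/107
back: M1=7−1/3·-1212/107=1153/107
M: M0=0, M1=1153/107, M2=-1212/107, M3=472/107, M4=-70/107, M5=0
seg 0: a=1, c=M0/2=0, d=(M1−M0)/(6·1)=1153/642, b=Δ0−h0·(2M0+M1)/6=-3721/642
seg 1: a=-3, c=M1/2=1153/214, d=(M2−M1)/(6·2)=-2365/1284, b=Δ1−h1·(2M1+M2)/6=-131/321
seg 2: a=3, c=M2/2=-606/107, d=(M3−M2)/(6·1)=842/321, b=Δ2−h2·(2M2+M3)/6=-308/321
seg 3: a=-1, c=M3/2=236/107, d=(M4−M3)/(6·3)=-271/963, b=Δ3−h3·(2M3+M4)/6=-1418/321
seg 4: a=-2, c=M4/2=-35/107, d=(M5−M4)/(6·1)=35/321, b=Δ4−h4·(2M4+M5)/6=391/321
t_q=3/4 → seg 0, τ=3/4; S=1+-3721/642·τ+0·τ²+1153/642·τ³=-35463/13696

  seg 0: a=1 b=-3721/642 c=0 d=1153/642
  seg 1: a=-3 b=-131/321 c=1153/214 d=-2365/1284
  seg 2: a=3 b=-308/321 c=-606/107 d=842/321
  seg 3: a=-1 b=-1418/321 c=236/107 d=-271/963
  seg 4: a=-2 b=391/321 c=-35/107 d=35/321
S(3/4) = -35463/13696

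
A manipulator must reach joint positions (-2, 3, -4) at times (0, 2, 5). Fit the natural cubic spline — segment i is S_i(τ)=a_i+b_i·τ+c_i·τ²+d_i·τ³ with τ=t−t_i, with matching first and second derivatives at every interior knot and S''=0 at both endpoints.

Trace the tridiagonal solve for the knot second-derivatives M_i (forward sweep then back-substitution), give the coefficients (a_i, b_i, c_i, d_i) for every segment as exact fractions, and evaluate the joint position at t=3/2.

  seg 0: a=-2 b=52/15 c=0 d=-29/120
  seg 1: a=3 b=17/30 c=-29/20 d=29/180
S(3/2) = 763/320

Δ: Δ0=5/2, Δ1=-7/3
row 1: diag=10, rhs=-29; c'=3/10, d'=-29/10
back: M1=-29/10
M: M0=0, M1=-29/10, M2=0
seg 0: a=-2, c=M0/2=0, d=(M1−M0)/(6·2)=-29/120, b=Δ0−h0·(2M0+M1)/6=52/15
seg 1: a=3, c=M1/2=-29/20, d=(M2−M1)/(6·3)=29/180, b=Δ1−h1·(2M1+M2)/6=17/30
t_q=3/2 → seg 0, τ=3/2; S=-2+52/15·τ+0·τ²+-29/120·τ³=763/320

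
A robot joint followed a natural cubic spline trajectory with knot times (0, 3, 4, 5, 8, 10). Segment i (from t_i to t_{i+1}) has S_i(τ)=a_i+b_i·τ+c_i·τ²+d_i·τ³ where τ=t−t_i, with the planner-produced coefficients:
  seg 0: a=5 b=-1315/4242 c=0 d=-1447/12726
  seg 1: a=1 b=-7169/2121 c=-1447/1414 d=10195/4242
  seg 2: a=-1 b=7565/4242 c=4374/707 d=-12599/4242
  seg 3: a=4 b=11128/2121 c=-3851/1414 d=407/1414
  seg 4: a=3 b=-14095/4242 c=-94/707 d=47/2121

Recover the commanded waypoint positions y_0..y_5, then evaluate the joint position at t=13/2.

y_0=5 y_1=1 y_2=-1 y_3=4 y_4=3 y_5=-4
S(13/2) = 10849/1616

y_0 = S_0(0) = a_0 = 5
y_1 = S_1(0) = a_1 = 1
y_2 = S_2(0) = a_2 = -1
y_3 = S_3(0) = a_3 = 4
y_4 = S_4(0) = a_4 = 3
y_5 = S_4(2) = -4
t_q=13/2 is in segment 3 (τ=3/2); S_3(τ)=10849/1616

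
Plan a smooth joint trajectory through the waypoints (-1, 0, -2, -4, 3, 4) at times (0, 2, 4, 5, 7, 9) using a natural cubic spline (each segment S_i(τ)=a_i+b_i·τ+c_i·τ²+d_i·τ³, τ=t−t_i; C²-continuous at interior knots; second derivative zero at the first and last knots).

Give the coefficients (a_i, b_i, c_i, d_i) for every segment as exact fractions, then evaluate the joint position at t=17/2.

Δ: Δ0=1/2, Δ1=-1, Δ2=-2, Δ3=7/2, Δ4=1/2
row 1: diag=8, rhs=-9; c'=1/4, d'=-9/8
row 2: denom=6−2·1/4=11/2; d'=(-6−2·-9/8)/(11/2)=-15/22
row 3: denom=6−1·2/11=64/11; d'=(33−1·-15/22)/(64/11)=741/128
row 4: denom=8−2·11/32=117/16; d'=(-18−2·741/128)/(117/16)=-631/156
back: M4=-631/156
back: M3=741/128−11/32·-631/156=280/39
back: M2=-15/22−2/11·280/39=-155/78
back: M1=-9/8−1/4·-155/78=-49/78
M: M0=0, M1=-49/78, M2=-155/78, M3=280/39, M4=-631/156, M5=0
seg 0: a=-1, c=M0/2=0, d=(M1−M0)/(6·2)=-49/936, b=Δ0−h0·(2M0+M1)/6=83/117
seg 1: a=0, c=M1/2=-49/156, d=(M2−M1)/(6·2)=-53/468, b=Δ1−h1·(2M1+M2)/6=19/234
seg 2: a=-2, c=M2/2=-155/156, d=(M3−M2)/(6·1)=55/36, b=Δ2−h2·(2M2+M3)/6=-593/234
seg 3: a=-4, c=M3/2=140/39, d=(M4−M3)/(6·2)=-1751/1872, b=Δ3−h3·(2M3+M4)/6=29/468
seg 4: a=3, c=M4/2=-631/312, d=(M5−M4)/(6·2)=631/1872, b=Δ4−h4·(2M4+M5)/6=374/117
t_q=17/2 → seg 4, τ=3/2; S=3+374/117·τ+-631/312·τ²+631/1872·τ³=21875/4992

  seg 0: a=-1 b=83/117 c=0 d=-49/936
  seg 1: a=0 b=19/234 c=-49/156 d=-53/468
  seg 2: a=-2 b=-593/234 c=-155/156 d=55/36
  seg 3: a=-4 b=29/468 c=140/39 d=-1751/1872
  seg 4: a=3 b=374/117 c=-631/312 d=631/1872
S(17/2) = 21875/4992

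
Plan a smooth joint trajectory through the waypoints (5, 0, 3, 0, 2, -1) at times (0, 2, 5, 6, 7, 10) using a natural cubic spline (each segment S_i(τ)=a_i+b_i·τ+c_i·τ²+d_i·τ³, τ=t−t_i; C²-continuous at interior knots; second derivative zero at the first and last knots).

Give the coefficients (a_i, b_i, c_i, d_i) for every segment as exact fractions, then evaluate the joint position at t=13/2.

  seg 0: a=5 b=-5323/1414 c=0 d=447/1414
  seg 1: a=0 b=41/1414 c=1341/707 d=-6673/12726
  seg 2: a=3 b=-1943/707 c=-3991/1414 d=3635/1414
  seg 3: a=0 b=-963/1414 c=3457/707 d=-3123/1414
  seg 4: a=2 b=1748/707 c=-2455/1414 d=2455/12726
S(13/2) = 979/1616

Δ: Δ0=-5/2, Δ1=1, Δ2=-3, Δ3=2, Δ4=-1
row 1: diag=10, rhs=21; c'=3/10, d'=21/10
row 2: denom=8−3·3/10=71/10; d'=(-24−3·21/10)/(71/10)=-303/71
row 3: denom=4−1·10/71=274/71; d'=(30−1·-303/71)/(274/71)=2433/274
row 4: denom=8−1·71/274=2121/274; d'=(-18−1·2433/274)/(2121/274)=-2455/707
back: M4=-2455/707
back: M3=2433/274−71/274·-2455/707=6914/707
back: M2=-303/71−10/71·6914/707=-3991/707
back: M1=21/10−3/10·-3991/707=2682/707
M: M0=0, M1=2682/707, M2=-3991/707, M3=6914/707, M4=-2455/707, M5=0
seg 0: a=5, c=M0/2=0, d=(M1−M0)/(6·2)=447/1414, b=Δ0−h0·(2M0+M1)/6=-5323/1414
seg 1: a=0, c=M1/2=1341/707, d=(M2−M1)/(6·3)=-6673/12726, b=Δ1−h1·(2M1+M2)/6=41/1414
seg 2: a=3, c=M2/2=-3991/1414, d=(M3−M2)/(6·1)=3635/1414, b=Δ2−h2·(2M2+M3)/6=-1943/707
seg 3: a=0, c=M3/2=3457/707, d=(M4−M3)/(6·1)=-3123/1414, b=Δ3−h3·(2M3+M4)/6=-963/1414
seg 4: a=2, c=M4/2=-2455/1414, d=(M5−M4)/(6·3)=2455/12726, b=Δ4−h4·(2M4+M5)/6=1748/707
t_q=13/2 → seg 3, τ=1/2; S=0+-963/1414·τ+3457/707·τ²+-3123/1414·τ³=979/1616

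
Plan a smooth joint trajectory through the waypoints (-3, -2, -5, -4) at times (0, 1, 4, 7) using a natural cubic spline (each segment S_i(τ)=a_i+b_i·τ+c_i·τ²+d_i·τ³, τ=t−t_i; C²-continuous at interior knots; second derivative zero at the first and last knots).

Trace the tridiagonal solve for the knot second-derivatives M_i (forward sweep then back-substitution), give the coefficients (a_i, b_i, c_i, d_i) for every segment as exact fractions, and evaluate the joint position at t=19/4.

  seg 0: a=-3 b=115/87 c=0 d=-28/87
  seg 1: a=-2 b=31/87 c=-28/29 d=134/783
  seg 2: a=-5 b=-71/87 c=50/87 d=-50/783
S(19/4) = -4933/928

Δ: Δ0=1, Δ1=-1, Δ2=1/3
row 1: diag=8, rhs=-12; c'=3/8, d'=-3/2
row 2: denom=12−3·3/8=87/8; d'=(8−3·-3/2)/(87/8)=100/87
back: M2=100/87
back: M1=-3/2−3/8·100/87=-56/29
M: M0=0, M1=-56/29, M2=100/87, M3=0
seg 0: a=-3, c=M0/2=0, d=(M1−M0)/(6·1)=-28/87, b=Δ0−h0·(2M0+M1)/6=115/87
seg 1: a=-2, c=M1/2=-28/29, d=(M2−M1)/(6·3)=134/783, b=Δ1−h1·(2M1+M2)/6=31/87
seg 2: a=-5, c=M2/2=50/87, d=(M3−M2)/(6·3)=-50/783, b=Δ2−h2·(2M2+M3)/6=-71/87
t_q=19/4 → seg 2, τ=3/4; S=-5+-71/87·τ+50/87·τ²+-50/783·τ³=-4933/928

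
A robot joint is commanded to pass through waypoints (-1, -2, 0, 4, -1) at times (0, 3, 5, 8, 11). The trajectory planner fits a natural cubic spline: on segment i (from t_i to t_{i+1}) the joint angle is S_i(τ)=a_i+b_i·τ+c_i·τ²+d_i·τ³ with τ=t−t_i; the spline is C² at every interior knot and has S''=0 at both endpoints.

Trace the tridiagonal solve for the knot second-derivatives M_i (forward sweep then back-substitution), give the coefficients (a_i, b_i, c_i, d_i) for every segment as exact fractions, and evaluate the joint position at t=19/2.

  seg 0: a=-1 b=-40/59 c=0 d=61/1593
  seg 1: a=-2 b=21/59 c=61/177 d=-2/177
  seg 2: a=0 b=283/177 c=49/177 d=-194/1593
  seg 3: a=4 b=-5/177 c=-145/177 d=145/1593
S(19/2) = 1143/472

Δ: Δ0=-1/3, Δ1=1, Δ2=4/3, Δ3=-5/3
row 1: diag=10, rhs=8; c'=1/5, d'=4/5
row 2: denom=10−2·1/5=48/5; d'=(2−2·4/5)/(48/5)=1/24
row 3: denom=12−3·5/16=177/16; d'=(-18−3·1/24)/(177/16)=-290/177
back: M3=-290/177
back: M2=1/24−5/16·-290/177=98/177
back: M1=4/5−1/5·98/177=122/177
M: M0=0, M1=122/177, M2=98/177, M3=-290/177, M4=0
seg 0: a=-1, c=M0/2=0, d=(M1−M0)/(6·3)=61/1593, b=Δ0−h0·(2M0+M1)/6=-40/59
seg 1: a=-2, c=M1/2=61/177, d=(M2−M1)/(6·2)=-2/177, b=Δ1−h1·(2M1+M2)/6=21/59
seg 2: a=0, c=M2/2=49/177, d=(M3−M2)/(6·3)=-194/1593, b=Δ2−h2·(2M2+M3)/6=283/177
seg 3: a=4, c=M3/2=-145/177, d=(M4−M3)/(6·3)=145/1593, b=Δ3−h3·(2M3+M4)/6=-5/177
t_q=19/2 → seg 3, τ=3/2; S=4+-5/177·τ+-145/177·τ²+145/1593·τ³=1143/472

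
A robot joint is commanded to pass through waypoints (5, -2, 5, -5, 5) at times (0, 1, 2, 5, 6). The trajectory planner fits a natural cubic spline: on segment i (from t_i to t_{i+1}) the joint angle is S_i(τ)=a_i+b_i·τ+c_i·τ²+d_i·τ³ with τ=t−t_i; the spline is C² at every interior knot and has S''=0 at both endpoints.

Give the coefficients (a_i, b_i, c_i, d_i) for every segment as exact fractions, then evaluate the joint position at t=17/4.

  seg 0: a=5 b=-3565/318 c=0 d=1339/318
  seg 1: a=-2 b=226/159 c=1339/106 d=-2243/318
  seg 2: a=5 b=1757/318 c=-452/53 d=197/106
  seg 3: a=-5 b=721/159 c=869/106 d=-869/318
S(17/4) = -31027/6784

Δ: Δ0=-7, Δ1=7, Δ2=-10/3, Δ3=10
row 1: diag=4, rhs=84; c'=1/4, d'=21
row 2: denom=8−1·1/4=31/4; d'=(-62−1·21)/(31/4)=-332/31
row 3: denom=8−3·12/31=212/31; d'=(80−3·-332/31)/(212/31)=869/53
back: M3=869/53
back: M2=-332/31−12/31·869/53=-904/53
back: M1=21−1/4·-904/53=1339/53
M: M0=0, M1=1339/53, M2=-904/53, M3=869/53, M4=0
seg 0: a=5, c=M0/2=0, d=(M1−M0)/(6·1)=1339/318, b=Δ0−h0·(2M0+M1)/6=-3565/318
seg 1: a=-2, c=M1/2=1339/106, d=(M2−M1)/(6·1)=-2243/318, b=Δ1−h1·(2M1+M2)/6=226/159
seg 2: a=5, c=M2/2=-452/53, d=(M3−M2)/(6·3)=197/106, b=Δ2−h2·(2M2+M3)/6=1757/318
seg 3: a=-5, c=M3/2=869/106, d=(M4−M3)/(6·1)=-869/318, b=Δ3−h3·(2M3+M4)/6=721/159
t_q=17/4 → seg 2, τ=9/4; S=5+1757/318·τ+-452/53·τ²+197/106·τ³=-31027/6784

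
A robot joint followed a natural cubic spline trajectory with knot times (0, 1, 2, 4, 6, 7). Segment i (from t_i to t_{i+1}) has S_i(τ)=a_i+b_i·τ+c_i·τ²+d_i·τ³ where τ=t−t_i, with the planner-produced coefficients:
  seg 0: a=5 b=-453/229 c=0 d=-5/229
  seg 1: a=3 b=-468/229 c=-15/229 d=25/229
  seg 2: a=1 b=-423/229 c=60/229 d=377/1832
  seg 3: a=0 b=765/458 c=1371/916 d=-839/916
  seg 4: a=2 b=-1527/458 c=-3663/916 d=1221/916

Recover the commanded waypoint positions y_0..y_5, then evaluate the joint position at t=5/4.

y_0=5 y_1=3 y_2=1 y_3=0 y_4=2 y_5=-4
S(5/4) = 36445/14656

y_0 = S_0(0) = a_0 = 5
y_1 = S_1(0) = a_1 = 3
y_2 = S_2(0) = a_2 = 1
y_3 = S_3(0) = a_3 = 0
y_4 = S_4(0) = a_4 = 2
y_5 = S_4(1) = -4
t_q=5/4 is in segment 1 (τ=1/4); S_1(τ)=36445/14656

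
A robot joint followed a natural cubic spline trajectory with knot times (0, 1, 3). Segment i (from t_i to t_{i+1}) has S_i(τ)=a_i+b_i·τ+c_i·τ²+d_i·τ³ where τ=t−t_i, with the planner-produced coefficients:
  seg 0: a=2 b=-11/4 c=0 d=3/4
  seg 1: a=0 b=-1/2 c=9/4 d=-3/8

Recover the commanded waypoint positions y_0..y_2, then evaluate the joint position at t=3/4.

y_0 = S_0(0) = a_0 = 2
y_1 = S_1(0) = a_1 = 0
y_2 = S_1(2) = 5
t_q=3/4 is in segment 0 (τ=3/4); S_0(τ)=65/256

y_0=2 y_1=0 y_2=5
S(3/4) = 65/256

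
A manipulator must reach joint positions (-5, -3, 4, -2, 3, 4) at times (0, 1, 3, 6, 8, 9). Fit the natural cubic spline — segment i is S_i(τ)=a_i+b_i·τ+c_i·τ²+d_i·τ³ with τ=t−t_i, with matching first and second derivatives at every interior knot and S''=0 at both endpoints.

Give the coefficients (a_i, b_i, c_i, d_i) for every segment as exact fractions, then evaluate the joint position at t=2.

Δ: Δ0=2, Δ1=7/2, Δ2=-2, Δ3=5/2, Δ4=1
row 1: diag=6, rhs=9; c'=1/3, d'=3/2
row 2: denom=10−2·1/3=28/3; d'=(-33−2·3/2)/(28/3)=-27/7
row 3: denom=10−3·9/28=253/28; d'=(27−3·-27/7)/(253/28)=1080/253
row 4: denom=6−2·56/253=1406/253; d'=(-9−2·1080/253)/(1406/253)=-4437/1406
back: M4=-4437/1406
back: M3=1080/253−56/253·-4437/1406=3492/703
back: M2=-27/7−9/28·3492/703=-3834/703
back: M1=3/2−1/3·-3834/703=4665/1406
M: M0=0, M1=4665/1406, M2=-3834/703, M3=3492/703, M4=-4437/1406, M5=0
seg 0: a=-5, c=M0/2=0, d=(M1−M0)/(6·1)=1555/2812, b=Δ0−h0·(2M0+M1)/6=4069/2812
seg 1: a=-3, c=M1/2=4665/2812, d=(M2−M1)/(6·2)=-4111/5624, b=Δ1−h1·(2M1+M2)/6=4367/1406
seg 2: a=4, c=M2/2=-1917/703, d=(M3−M2)/(6·3)=11/19, b=Δ2−h2·(2M2+M3)/6=682/703
seg 3: a=-2, c=M3/2=1746/703, d=(M4−M3)/(6·2)=-3807/5624, b=Δ3−h3·(2M3+M4)/6=169/703
seg 4: a=3, c=M4/2=-4437/2812, d=(M5−M4)/(6·1)=1479/2812, b=Δ4−h4·(2M4+M5)/6=2885/1406
t_q=2 → seg 1, τ=1; S=-3+4367/1406·τ+4665/2812·τ²+-4111/5624·τ³=5815/5624

  seg 0: a=-5 b=4069/2812 c=0 d=1555/2812
  seg 1: a=-3 b=4367/1406 c=4665/2812 d=-4111/5624
  seg 2: a=4 b=682/703 c=-1917/703 d=11/19
  seg 3: a=-2 b=169/703 c=1746/703 d=-3807/5624
  seg 4: a=3 b=2885/1406 c=-4437/2812 d=1479/2812
S(2) = 5815/5624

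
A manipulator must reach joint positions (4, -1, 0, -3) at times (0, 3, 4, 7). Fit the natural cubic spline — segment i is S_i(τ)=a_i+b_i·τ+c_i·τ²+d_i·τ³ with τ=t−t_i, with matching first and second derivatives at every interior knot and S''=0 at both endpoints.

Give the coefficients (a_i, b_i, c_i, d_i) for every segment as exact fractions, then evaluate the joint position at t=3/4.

  seg 0: a=4 b=-25/9 c=0 d=10/81
  seg 1: a=-1 b=5/9 c=10/9 d=-2/3
  seg 2: a=0 b=7/9 c=-8/9 d=8/81
S(3/4) = 63/32

Δ: Δ0=-5/3, Δ1=1, Δ2=-1
row 1: diag=8, rhs=16; c'=1/8, d'=2
row 2: denom=8−1·1/8=63/8; d'=(-12−1·2)/(63/8)=-16/9
back: M2=-16/9
back: M1=2−1/8·-16/9=20/9
M: M0=0, M1=20/9, M2=-16/9, M3=0
seg 0: a=4, c=M0/2=0, d=(M1−M0)/(6·3)=10/81, b=Δ0−h0·(2M0+M1)/6=-25/9
seg 1: a=-1, c=M1/2=10/9, d=(M2−M1)/(6·1)=-2/3, b=Δ1−h1·(2M1+M2)/6=5/9
seg 2: a=0, c=M2/2=-8/9, d=(M3−M2)/(6·3)=8/81, b=Δ2−h2·(2M2+M3)/6=7/9
t_q=3/4 → seg 0, τ=3/4; S=4+-25/9·τ+0·τ²+10/81·τ³=63/32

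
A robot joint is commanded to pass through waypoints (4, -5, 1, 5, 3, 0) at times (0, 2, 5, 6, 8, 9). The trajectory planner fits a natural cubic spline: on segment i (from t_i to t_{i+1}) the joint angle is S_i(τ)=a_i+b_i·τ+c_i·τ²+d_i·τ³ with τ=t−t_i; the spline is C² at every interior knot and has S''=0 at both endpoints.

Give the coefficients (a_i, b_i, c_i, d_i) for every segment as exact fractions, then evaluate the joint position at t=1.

Δ: Δ0=-9/2, Δ1=2, Δ2=4, Δ3=-1, Δ4=-3
row 1: diag=10, rhs=39; c'=3/10, d'=39/10
row 2: denom=8−3·3/10=71/10; d'=(12−3·39/10)/(71/10)=3/71
row 3: denom=6−1·10/71=416/71; d'=(-30−1·3/71)/(416/71)=-2133/416
row 4: denom=6−2·71/208=553/104; d'=(-12−2·-2133/416)/(553/104)=-363/1106
back: M4=-363/1106
back: M3=-2133/416−71/208·-363/1106=-5547/1106
back: M2=3/71−10/71·-5547/1106=414/553
back: M1=39/10−3/10·414/553=4065/1106
M: M0=0, M1=4065/1106, M2=414/553, M3=-5547/1106, M4=-363/1106, M5=0
seg 0: a=4, c=M0/2=0, d=(M1−M0)/(6·2)=1355/4424, b=Δ0−h0·(2M0+M1)/6=-3166/553
seg 1: a=-5, c=M1/2=4065/2212, d=(M2−M1)/(6·3)=-1079/6636, b=Δ1−h1·(2M1+M2)/6=-2267/1106
seg 2: a=1, c=M2/2=207/553, d=(M3−M2)/(6·1)=-2125/2212, b=Δ2−h2·(2M2+M3)/6=10145/2212
seg 3: a=5, c=M3/2=-5547/2212, d=(M4−M3)/(6·2)=216/553, b=Δ3−h3·(2M3+M4)/6=2713/1106
seg 4: a=3, c=M4/2=-363/2212, d=(M5−M4)/(6·1)=121/2212, b=Δ4−h4·(2M4+M5)/6=-3197/1106
t_q=1 → seg 0, τ=1; S=4+-3166/553·τ+0·τ²+1355/4424·τ³=-6277/4424

  seg 0: a=4 b=-3166/553 c=0 d=1355/4424
  seg 1: a=-5 b=-2267/1106 c=4065/2212 d=-1079/6636
  seg 2: a=1 b=10145/2212 c=207/553 d=-2125/2212
  seg 3: a=5 b=2713/1106 c=-5547/2212 d=216/553
  seg 4: a=3 b=-3197/1106 c=-363/2212 d=121/2212
S(1) = -6277/4424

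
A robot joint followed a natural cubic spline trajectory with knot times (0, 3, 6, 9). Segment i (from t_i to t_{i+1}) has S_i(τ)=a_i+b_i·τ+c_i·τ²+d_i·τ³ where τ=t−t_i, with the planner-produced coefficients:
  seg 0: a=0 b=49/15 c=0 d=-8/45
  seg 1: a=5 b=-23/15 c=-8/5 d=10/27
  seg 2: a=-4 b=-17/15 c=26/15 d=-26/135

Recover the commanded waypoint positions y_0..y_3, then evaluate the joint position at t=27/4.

y_0 = S_0(0) = a_0 = 0
y_1 = S_1(0) = a_1 = 5
y_2 = S_2(0) = a_2 = -4
y_3 = S_2(3) = 3
t_q=27/4 is in segment 2 (τ=3/4); S_2(τ)=-633/160

y_0=0 y_1=5 y_2=-4 y_3=3
S(27/4) = -633/160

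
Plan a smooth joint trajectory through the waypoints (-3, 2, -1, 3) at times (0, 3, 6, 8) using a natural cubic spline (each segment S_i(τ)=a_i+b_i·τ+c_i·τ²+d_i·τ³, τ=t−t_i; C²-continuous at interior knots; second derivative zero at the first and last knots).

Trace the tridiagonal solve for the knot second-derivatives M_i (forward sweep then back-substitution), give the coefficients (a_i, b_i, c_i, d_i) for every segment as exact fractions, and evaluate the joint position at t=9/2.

  seg 0: a=-3 b=292/111 c=0 d=-107/999
  seg 1: a=2 b=-29/111 c=-107/111 d=239/999
  seg 2: a=-1 b=46/111 c=44/37 d=-22/111
S(9/2) = 73/296

Δ: Δ0=5/3, Δ1=-1, Δ2=2
row 1: diag=12, rhs=-16; c'=1/4, d'=-4/3
row 2: denom=10−3·1/4=37/4; d'=(18−3·-4/3)/(37/4)=88/37
back: M2=88/37
back: M1=-4/3−1/4·88/37=-214/111
M: M0=0, M1=-214/111, M2=88/37, M3=0
seg 0: a=-3, c=M0/2=0, d=(M1−M0)/(6·3)=-107/999, b=Δ0−h0·(2M0+M1)/6=292/111
seg 1: a=2, c=M1/2=-107/111, d=(M2−M1)/(6·3)=239/999, b=Δ1−h1·(2M1+M2)/6=-29/111
seg 2: a=-1, c=M2/2=44/37, d=(M3−M2)/(6·2)=-22/111, b=Δ2−h2·(2M2+M3)/6=46/111
t_q=9/2 → seg 1, τ=3/2; S=2+-29/111·τ+-107/111·τ²+239/999·τ³=73/296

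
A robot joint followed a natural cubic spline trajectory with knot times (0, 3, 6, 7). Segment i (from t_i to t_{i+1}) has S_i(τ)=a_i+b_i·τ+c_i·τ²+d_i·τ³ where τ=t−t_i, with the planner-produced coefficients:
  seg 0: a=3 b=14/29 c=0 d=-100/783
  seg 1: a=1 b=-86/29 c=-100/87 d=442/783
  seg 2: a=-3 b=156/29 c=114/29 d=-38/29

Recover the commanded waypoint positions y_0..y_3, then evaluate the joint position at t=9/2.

y_0 = S_0(0) = a_0 = 3
y_1 = S_1(0) = a_1 = 1
y_2 = S_2(0) = a_2 = -3
y_3 = S_2(1) = 5
t_q=9/2 is in segment 1 (τ=3/2); S_1(τ)=-479/116

y_0=3 y_1=1 y_2=-3 y_3=5
S(9/2) = -479/116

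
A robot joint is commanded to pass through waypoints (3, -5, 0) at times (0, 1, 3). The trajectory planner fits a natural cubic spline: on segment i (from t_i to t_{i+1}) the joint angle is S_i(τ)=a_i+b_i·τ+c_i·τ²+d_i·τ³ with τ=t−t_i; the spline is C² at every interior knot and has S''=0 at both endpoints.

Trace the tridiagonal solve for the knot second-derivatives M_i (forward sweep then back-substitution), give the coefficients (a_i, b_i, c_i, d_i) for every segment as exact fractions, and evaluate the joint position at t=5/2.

Δ: Δ0=-8, Δ1=5/2
row 1: diag=6, rhs=63; c'=1/3, d'=21/2
back: M1=21/2
M: M0=0, M1=21/2, M2=0
seg 0: a=3, c=M0/2=0, d=(M1−M0)/(6·1)=7/4, b=Δ0−h0·(2M0+M1)/6=-39/4
seg 1: a=-5, c=M1/2=21/4, d=(M2−M1)/(6·2)=-7/8, b=Δ1−h1·(2M1+M2)/6=-9/2
t_q=5/2 → seg 1, τ=3/2; S=-5+-9/2·τ+21/4·τ²+-7/8·τ³=-185/64

  seg 0: a=3 b=-39/4 c=0 d=7/4
  seg 1: a=-5 b=-9/2 c=21/4 d=-7/8
S(5/2) = -185/64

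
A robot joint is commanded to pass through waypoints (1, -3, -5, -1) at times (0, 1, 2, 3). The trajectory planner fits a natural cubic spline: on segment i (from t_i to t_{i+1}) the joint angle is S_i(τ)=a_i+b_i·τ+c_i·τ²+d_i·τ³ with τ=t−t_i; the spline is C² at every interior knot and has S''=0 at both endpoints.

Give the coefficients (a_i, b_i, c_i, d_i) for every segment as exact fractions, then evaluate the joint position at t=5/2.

  seg 0: a=1 b=-62/15 c=0 d=2/15
  seg 1: a=-3 b=-56/15 c=2/5 d=4/3
  seg 2: a=-5 b=16/15 c=22/5 d=-22/15
S(5/2) = -71/20

Δ: Δ0=-4, Δ1=-2, Δ2=4
row 1: diag=4, rhs=12; c'=1/4, d'=3
row 2: denom=4−1·1/4=15/4; d'=(36−1·3)/(15/4)=44/5
back: M2=44/5
back: M1=3−1/4·44/5=4/5
M: M0=0, M1=4/5, M2=44/5, M3=0
seg 0: a=1, c=M0/2=0, d=(M1−M0)/(6·1)=2/15, b=Δ0−h0·(2M0+M1)/6=-62/15
seg 1: a=-3, c=M1/2=2/5, d=(M2−M1)/(6·1)=4/3, b=Δ1−h1·(2M1+M2)/6=-56/15
seg 2: a=-5, c=M2/2=22/5, d=(M3−M2)/(6·1)=-22/15, b=Δ2−h2·(2M2+M3)/6=16/15
t_q=5/2 → seg 2, τ=1/2; S=-5+16/15·τ+22/5·τ²+-22/15·τ³=-71/20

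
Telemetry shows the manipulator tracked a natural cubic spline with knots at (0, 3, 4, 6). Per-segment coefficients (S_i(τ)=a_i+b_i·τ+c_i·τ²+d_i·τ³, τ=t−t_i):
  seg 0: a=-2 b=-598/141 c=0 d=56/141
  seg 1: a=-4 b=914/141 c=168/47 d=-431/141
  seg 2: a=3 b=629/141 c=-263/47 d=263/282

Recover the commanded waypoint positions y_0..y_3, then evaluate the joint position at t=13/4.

y_0=-2 y_1=-4 y_2=3 y_3=-3
S(13/4) = -6629/3008

y_0 = S_0(0) = a_0 = -2
y_1 = S_1(0) = a_1 = -4
y_2 = S_2(0) = a_2 = 3
y_3 = S_2(2) = -3
t_q=13/4 is in segment 1 (τ=1/4); S_1(τ)=-6629/3008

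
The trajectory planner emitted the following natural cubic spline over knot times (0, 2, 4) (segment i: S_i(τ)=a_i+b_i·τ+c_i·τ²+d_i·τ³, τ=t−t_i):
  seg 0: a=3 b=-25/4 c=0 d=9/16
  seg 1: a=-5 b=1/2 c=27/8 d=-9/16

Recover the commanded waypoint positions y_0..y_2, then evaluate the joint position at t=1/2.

y_0 = S_0(0) = a_0 = 3
y_1 = S_1(0) = a_1 = -5
y_2 = S_1(2) = 5
t_q=1/2 is in segment 0 (τ=1/2); S_0(τ)=-7/128

y_0=3 y_1=-5 y_2=5
S(1/2) = -7/128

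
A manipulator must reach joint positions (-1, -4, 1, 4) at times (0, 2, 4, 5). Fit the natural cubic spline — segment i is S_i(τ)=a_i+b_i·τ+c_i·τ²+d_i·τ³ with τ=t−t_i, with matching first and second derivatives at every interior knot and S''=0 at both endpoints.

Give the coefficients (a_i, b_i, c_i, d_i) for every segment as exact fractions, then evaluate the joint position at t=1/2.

Δ: Δ0=-3/2, Δ1=5/2, Δ2=3
row 1: diag=8, rhs=24; c'=1/4, d'=3
row 2: denom=6−2·1/4=11/2; d'=(3−2·3)/(11/2)=-6/11
back: M2=-6/11
back: M1=3−1/4·-6/11=69/22
M: M0=0, M1=69/22, M2=-6/11, M3=0
seg 0: a=-1, c=M0/2=0, d=(M1−M0)/(6·2)=23/88, b=Δ0−h0·(2M0+M1)/6=-28/11
seg 1: a=-4, c=M1/2=69/44, d=(M2−M1)/(6·2)=-27/88, b=Δ1−h1·(2M1+M2)/6=13/22
seg 2: a=1, c=M2/2=-3/11, d=(M3−M2)/(6·1)=1/11, b=Δ2−h2·(2M2+M3)/6=35/11
t_q=1/2 → seg 0, τ=1/2; S=-1+-28/11·τ+0·τ²+23/88·τ³=-1577/704

  seg 0: a=-1 b=-28/11 c=0 d=23/88
  seg 1: a=-4 b=13/22 c=69/44 d=-27/88
  seg 2: a=1 b=35/11 c=-3/11 d=1/11
S(1/2) = -1577/704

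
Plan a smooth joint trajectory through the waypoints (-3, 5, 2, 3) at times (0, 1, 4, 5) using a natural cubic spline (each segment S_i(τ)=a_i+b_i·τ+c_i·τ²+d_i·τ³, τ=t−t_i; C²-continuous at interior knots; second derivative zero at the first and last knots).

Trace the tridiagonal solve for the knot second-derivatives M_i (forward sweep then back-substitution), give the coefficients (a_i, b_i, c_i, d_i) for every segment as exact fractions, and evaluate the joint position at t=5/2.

Δ: Δ0=8, Δ1=-1, Δ2=1
row 1: diag=8, rhs=-54; c'=3/8, d'=-27/4
row 2: denom=8−3·3/8=55/8; d'=(12−3·-27/4)/(55/8)=258/55
back: M2=258/55
back: M1=-27/4−3/8·258/55=-468/55
M: M0=0, M1=-468/55, M2=258/55, M3=0
seg 0: a=-3, c=M0/2=0, d=(M1−M0)/(6·1)=-78/55, b=Δ0−h0·(2M0+M1)/6=518/55
seg 1: a=5, c=M1/2=-234/55, d=(M2−M1)/(6·3)=11/15, b=Δ1−h1·(2M1+M2)/6=284/55
seg 2: a=2, c=M2/2=129/55, d=(M3−M2)/(6·1)=-43/55, b=Δ2−h2·(2M2+M3)/6=-31/55
t_q=5/2 → seg 1, τ=3/2; S=5+284/55·τ+-234/55·τ²+11/15·τ³=497/88

  seg 0: a=-3 b=518/55 c=0 d=-78/55
  seg 1: a=5 b=284/55 c=-234/55 d=11/15
  seg 2: a=2 b=-31/55 c=129/55 d=-43/55
S(5/2) = 497/88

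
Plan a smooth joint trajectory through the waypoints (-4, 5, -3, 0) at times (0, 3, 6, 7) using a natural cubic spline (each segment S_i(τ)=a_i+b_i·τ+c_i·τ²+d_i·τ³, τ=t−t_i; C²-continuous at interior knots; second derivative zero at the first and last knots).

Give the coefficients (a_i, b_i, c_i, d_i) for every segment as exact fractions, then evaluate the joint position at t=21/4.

  seg 0: a=-4 b=448/87 c=0 d=-187/783
  seg 1: a=5 b=-113/87 c=-187/87 d=442/783
  seg 2: a=-3 b=91/87 c=85/29 d=-85/87
S(21/4) = -2203/928

Δ: Δ0=3, Δ1=-8/3, Δ2=3
row 1: diag=12, rhs=-34; c'=1/4, d'=-17/6
row 2: denom=8−3·1/4=29/4; d'=(34−3·-17/6)/(29/4)=170/29
back: M2=170/29
back: M1=-17/6−1/4·170/29=-374/87
M: M0=0, M1=-374/87, M2=170/29, M3=0
seg 0: a=-4, c=M0/2=0, d=(M1−M0)/(6·3)=-187/783, b=Δ0−h0·(2M0+M1)/6=448/87
seg 1: a=5, c=M1/2=-187/87, d=(M2−M1)/(6·3)=442/783, b=Δ1−h1·(2M1+M2)/6=-113/87
seg 2: a=-3, c=M2/2=85/29, d=(M3−M2)/(6·1)=-85/87, b=Δ2−h2·(2M2+M3)/6=91/87
t_q=21/4 → seg 1, τ=9/4; S=5+-113/87·τ+-187/87·τ²+442/783·τ³=-2203/928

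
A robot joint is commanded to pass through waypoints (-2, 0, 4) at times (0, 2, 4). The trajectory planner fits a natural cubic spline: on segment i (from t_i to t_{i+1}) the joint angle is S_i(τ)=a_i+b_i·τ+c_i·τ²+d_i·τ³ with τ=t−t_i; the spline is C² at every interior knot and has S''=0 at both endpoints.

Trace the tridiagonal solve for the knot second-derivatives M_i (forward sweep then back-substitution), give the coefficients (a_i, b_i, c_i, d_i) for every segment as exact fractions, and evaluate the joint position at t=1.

  seg 0: a=-2 b=3/4 c=0 d=1/16
  seg 1: a=0 b=3/2 c=3/8 d=-1/16
S(1) = -19/16

Δ: Δ0=1, Δ1=2
row 1: diag=8, rhs=6; c'=1/4, d'=3/4
back: M1=3/4
M: M0=0, M1=3/4, M2=0
seg 0: a=-2, c=M0/2=0, d=(M1−M0)/(6·2)=1/16, b=Δ0−h0·(2M0+M1)/6=3/4
seg 1: a=0, c=M1/2=3/8, d=(M2−M1)/(6·2)=-1/16, b=Δ1−h1·(2M1+M2)/6=3/2
t_q=1 → seg 0, τ=1; S=-2+3/4·τ+0·τ²+1/16·τ³=-19/16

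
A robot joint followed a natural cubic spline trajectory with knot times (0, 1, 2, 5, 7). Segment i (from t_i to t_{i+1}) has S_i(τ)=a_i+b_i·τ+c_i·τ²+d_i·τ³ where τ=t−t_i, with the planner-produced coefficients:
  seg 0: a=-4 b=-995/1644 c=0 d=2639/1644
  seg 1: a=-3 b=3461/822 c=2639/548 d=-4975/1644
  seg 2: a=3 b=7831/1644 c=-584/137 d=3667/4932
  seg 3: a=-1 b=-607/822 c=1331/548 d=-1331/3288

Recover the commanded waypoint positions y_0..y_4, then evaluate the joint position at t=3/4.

y_0 = S_0(0) = a_0 = -4
y_1 = S_1(0) = a_1 = -3
y_2 = S_2(0) = a_2 = 3
y_3 = S_3(0) = a_3 = -1
y_4 = S_3(2) = 4
t_q=3/4 is in segment 0 (τ=3/4); S_0(τ)=-132457/35072

y_0=-4 y_1=-3 y_2=3 y_3=-1 y_4=4
S(3/4) = -132457/35072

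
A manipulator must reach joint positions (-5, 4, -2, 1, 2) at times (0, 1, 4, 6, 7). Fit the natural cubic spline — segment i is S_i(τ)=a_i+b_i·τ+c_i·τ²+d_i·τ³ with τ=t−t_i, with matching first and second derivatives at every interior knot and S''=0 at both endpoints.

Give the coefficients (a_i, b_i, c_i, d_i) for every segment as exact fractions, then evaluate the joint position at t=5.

Δ: Δ0=9, Δ1=-2, Δ2=3/2, Δ3=1
row 1: diag=8, rhs=-66; c'=3/8, d'=-33/4
row 2: denom=10−3·3/8=71/8; d'=(21−3·-33/4)/(71/8)=366/71
row 3: denom=6−2·16/71=394/71; d'=(-3−2·366/71)/(394/71)=-945/394
back: M3=-945/394
back: M2=366/71−16/71·-945/394=1122/197
back: M1=-33/4−3/8·1122/197=-2046/197
M: M0=0, M1=-2046/197, M2=1122/197, M3=-945/394, M4=0
seg 0: a=-5, c=M0/2=0, d=(M1−M0)/(6·1)=-341/197, b=Δ0−h0·(2M0+M1)/6=2114/197
seg 1: a=4, c=M1/2=-1023/197, d=(M2−M1)/(6·3)=176/197, b=Δ1−h1·(2M1+M2)/6=1091/197
seg 2: a=-2, c=M2/2=561/197, d=(M3−M2)/(6·2)=-1063/1576, b=Δ2−h2·(2M2+M3)/6=-295/197
seg 3: a=1, c=M3/2=-945/788, d=(M4−M3)/(6·1)=315/788, b=Δ3−h3·(2M3+M4)/6=709/394
t_q=5 → seg 2, τ=1; S=-2+-295/197·τ+561/197·τ²+-1063/1576·τ³=-2087/1576

  seg 0: a=-5 b=2114/197 c=0 d=-341/197
  seg 1: a=4 b=1091/197 c=-1023/197 d=176/197
  seg 2: a=-2 b=-295/197 c=561/197 d=-1063/1576
  seg 3: a=1 b=709/394 c=-945/788 d=315/788
S(5) = -2087/1576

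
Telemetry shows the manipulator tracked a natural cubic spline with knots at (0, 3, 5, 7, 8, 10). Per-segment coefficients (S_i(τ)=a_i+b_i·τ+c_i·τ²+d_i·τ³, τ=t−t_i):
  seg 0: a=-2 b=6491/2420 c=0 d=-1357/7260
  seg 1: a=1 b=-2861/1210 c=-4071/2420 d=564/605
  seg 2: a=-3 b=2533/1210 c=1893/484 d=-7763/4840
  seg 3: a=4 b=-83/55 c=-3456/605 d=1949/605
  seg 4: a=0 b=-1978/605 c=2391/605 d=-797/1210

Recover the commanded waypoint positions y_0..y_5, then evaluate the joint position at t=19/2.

y_0 = S_0(0) = a_0 = -2
y_1 = S_1(0) = a_1 = 1
y_2 = S_2(0) = a_2 = -3
y_3 = S_3(0) = a_3 = 4
y_4 = S_4(0) = a_4 = 0
y_5 = S_4(2) = 4
t_q=19/2 is in segment 4 (τ=3/2); S_4(τ)=3417/1936

y_0=-2 y_1=1 y_2=-3 y_3=4 y_4=0 y_5=4
S(19/2) = 3417/1936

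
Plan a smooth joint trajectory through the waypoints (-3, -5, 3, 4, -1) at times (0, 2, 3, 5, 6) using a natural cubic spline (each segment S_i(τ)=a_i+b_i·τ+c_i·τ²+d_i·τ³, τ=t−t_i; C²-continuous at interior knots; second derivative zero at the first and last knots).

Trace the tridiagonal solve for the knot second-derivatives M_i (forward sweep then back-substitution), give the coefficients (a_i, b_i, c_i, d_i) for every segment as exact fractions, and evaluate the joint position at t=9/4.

  seg 0: a=-3 b=-415/93 c=0 d=161/186
  seg 1: a=-5 b=551/93 c=161/31 d=-290/93
  seg 2: a=3 b=647/93 c=-129/31 d=347/744
  seg 3: a=4 b=-761/186 c=-169/124 d=169/372
S(9/4) = -3217/992

Δ: Δ0=-1, Δ1=8, Δ2=1/2, Δ3=-5
row 1: diag=6, rhs=54; c'=1/6, d'=9
row 2: denom=6−1·1/6=35/6; d'=(-45−1·9)/(35/6)=-324/35
row 3: denom=6−2·12/35=186/35; d'=(-33−2·-324/35)/(186/35)=-169/62
back: M3=-169/62
back: M2=-324/35−12/35·-169/62=-258/31
back: M1=9−1/6·-258/31=322/31
M: M0=0, M1=322/31, M2=-258/31, M3=-169/62, M4=0
seg 0: a=-3, c=M0/2=0, d=(M1−M0)/(6·2)=161/186, b=Δ0−h0·(2M0+M1)/6=-415/93
seg 1: a=-5, c=M1/2=161/31, d=(M2−M1)/(6·1)=-290/93, b=Δ1−h1·(2M1+M2)/6=551/93
seg 2: a=3, c=M2/2=-129/31, d=(M3−M2)/(6·2)=347/744, b=Δ2−h2·(2M2+M3)/6=647/93
seg 3: a=4, c=M3/2=-169/124, d=(M4−M3)/(6·1)=169/372, b=Δ3−h3·(2M3+M4)/6=-761/186
t_q=9/4 → seg 1, τ=1/4; S=-5+551/93·τ+161/31·τ²+-290/93·τ³=-3217/992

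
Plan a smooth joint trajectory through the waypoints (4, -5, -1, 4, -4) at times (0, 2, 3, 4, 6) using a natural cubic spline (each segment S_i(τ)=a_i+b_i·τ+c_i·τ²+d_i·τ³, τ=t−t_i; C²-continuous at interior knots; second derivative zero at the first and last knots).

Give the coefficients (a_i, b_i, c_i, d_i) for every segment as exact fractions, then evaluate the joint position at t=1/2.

  seg 0: a=4 b=-955/132 c=0 d=361/528
  seg 1: a=-5 b=32/33 c=361/88 d=-283/264
  seg 2: a=-1 b=143/24 c=39/44 d=-487/264
  seg 3: a=4 b=145/66 c=-409/88 d=409/528
S(1/2) = 659/1408

Δ: Δ0=-9/2, Δ1=4, Δ2=5, Δ3=-4
row 1: diag=6, rhs=51; c'=1/6, d'=17/2
row 2: denom=4−1·1/6=23/6; d'=(6−1·17/2)/(23/6)=-15/23
row 3: denom=6−1·6/23=132/23; d'=(-54−1·-15/23)/(132/23)=-409/44
back: M3=-409/44
back: M2=-15/23−6/23·-409/44=39/22
back: M1=17/2−1/6·39/22=361/44
M: M0=0, M1=361/44, M2=39/22, M3=-409/44, M4=0
seg 0: a=4, c=M0/2=0, d=(M1−M0)/(6·2)=361/528, b=Δ0−h0·(2M0+M1)/6=-955/132
seg 1: a=-5, c=M1/2=361/88, d=(M2−M1)/(6·1)=-283/264, b=Δ1−h1·(2M1+M2)/6=32/33
seg 2: a=-1, c=M2/2=39/44, d=(M3−M2)/(6·1)=-487/264, b=Δ2−h2·(2M2+M3)/6=143/24
seg 3: a=4, c=M3/2=-409/88, d=(M4−M3)/(6·2)=409/528, b=Δ3−h3·(2M3+M4)/6=145/66
t_q=1/2 → seg 0, τ=1/2; S=4+-955/132·τ+0·τ²+361/528·τ³=659/1408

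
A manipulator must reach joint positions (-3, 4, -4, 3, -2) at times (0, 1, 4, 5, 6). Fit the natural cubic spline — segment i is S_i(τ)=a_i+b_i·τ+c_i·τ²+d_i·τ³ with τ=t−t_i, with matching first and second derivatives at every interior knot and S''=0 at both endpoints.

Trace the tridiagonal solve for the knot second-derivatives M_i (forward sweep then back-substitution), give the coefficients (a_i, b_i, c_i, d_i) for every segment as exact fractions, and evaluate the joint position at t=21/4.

  seg 0: a=-3 b=5807/636 c=0 d=-1355/636
  seg 1: a=4 b=871/318 c=-1355/212 d=973/636
  seg 2: a=-4 b=3623/636 c=391/53 d=-3863/636
  seg 3: a=3 b=709/318 c=-2299/212 d=2299/636
S(21/4) = 39837/13568

Δ: Δ0=7, Δ1=-8/3, Δ2=7, Δ3=-5
row 1: diag=8, rhs=-58; c'=3/8, d'=-29/4
row 2: denom=8−3·3/8=55/8; d'=(58−3·-29/4)/(55/8)=58/5
row 3: denom=4−1·8/55=212/55; d'=(-72−1·58/5)/(212/55)=-2299/106
back: M3=-2299/106
back: M2=58/5−8/55·-2299/106=782/53
back: M1=-29/4−3/8·782/53=-1355/106
M: M0=0, M1=-1355/106, M2=782/53, M3=-2299/106, M4=0
seg 0: a=-3, c=M0/2=0, d=(M1−M0)/(6·1)=-1355/636, b=Δ0−h0·(2M0+M1)/6=5807/636
seg 1: a=4, c=M1/2=-1355/212, d=(M2−M1)/(6·3)=973/636, b=Δ1−h1·(2M1+M2)/6=871/318
seg 2: a=-4, c=M2/2=391/53, d=(M3−M2)/(6·1)=-3863/636, b=Δ2−h2·(2M2+M3)/6=3623/636
seg 3: a=3, c=M3/2=-2299/212, d=(M4−M3)/(6·1)=2299/636, b=Δ3−h3·(2M3+M4)/6=709/318
t_q=21/4 → seg 3, τ=1/4; S=3+709/318·τ+-2299/212·τ²+2299/636·τ³=39837/13568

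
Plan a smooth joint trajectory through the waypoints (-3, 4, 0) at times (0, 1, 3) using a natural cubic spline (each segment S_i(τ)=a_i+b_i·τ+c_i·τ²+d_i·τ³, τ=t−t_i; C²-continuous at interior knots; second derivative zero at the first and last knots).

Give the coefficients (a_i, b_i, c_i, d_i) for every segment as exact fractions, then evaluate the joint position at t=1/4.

  seg 0: a=-3 b=17/2 c=0 d=-3/2
  seg 1: a=4 b=4 c=-9/2 d=3/4
S(1/4) = -115/128

Δ: Δ0=7, Δ1=-2
row 1: diag=6, rhs=-54; c'=1/3, d'=-9
back: M1=-9
M: M0=0, M1=-9, M2=0
seg 0: a=-3, c=M0/2=0, d=(M1−M0)/(6·1)=-3/2, b=Δ0−h0·(2M0+M1)/6=17/2
seg 1: a=4, c=M1/2=-9/2, d=(M2−M1)/(6·2)=3/4, b=Δ1−h1·(2M1+M2)/6=4
t_q=1/4 → seg 0, τ=1/4; S=-3+17/2·τ+0·τ²+-3/2·τ³=-115/128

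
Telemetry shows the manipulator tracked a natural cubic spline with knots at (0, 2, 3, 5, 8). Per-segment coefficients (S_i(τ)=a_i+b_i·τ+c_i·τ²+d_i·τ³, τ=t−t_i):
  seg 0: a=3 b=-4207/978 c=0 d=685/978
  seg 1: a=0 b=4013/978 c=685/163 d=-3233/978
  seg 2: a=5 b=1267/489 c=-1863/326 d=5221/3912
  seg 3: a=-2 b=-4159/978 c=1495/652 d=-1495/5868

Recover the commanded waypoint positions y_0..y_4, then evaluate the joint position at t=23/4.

y_0 = S_0(0) = a_0 = 3
y_1 = S_1(0) = a_1 = 0
y_2 = S_2(0) = a_2 = 5
y_3 = S_3(0) = a_3 = -2
y_4 = S_3(3) = -1
t_q=23/4 is in segment 3 (τ=3/4); S_3(τ)=-167209/41728

y_0=3 y_1=0 y_2=5 y_3=-2 y_4=-1
S(23/4) = -167209/41728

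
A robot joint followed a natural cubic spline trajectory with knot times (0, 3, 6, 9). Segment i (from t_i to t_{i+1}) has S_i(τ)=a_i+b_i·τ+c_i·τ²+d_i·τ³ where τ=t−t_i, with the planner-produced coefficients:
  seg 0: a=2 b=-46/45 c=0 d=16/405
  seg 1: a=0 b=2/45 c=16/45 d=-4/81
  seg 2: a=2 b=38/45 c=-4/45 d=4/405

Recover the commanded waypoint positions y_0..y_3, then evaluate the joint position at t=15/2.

y_0=2 y_1=0 y_2=2 y_3=4
S(15/2) = 31/10

y_0 = S_0(0) = a_0 = 2
y_1 = S_1(0) = a_1 = 0
y_2 = S_2(0) = a_2 = 2
y_3 = S_2(3) = 4
t_q=15/2 is in segment 2 (τ=3/2); S_2(τ)=31/10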